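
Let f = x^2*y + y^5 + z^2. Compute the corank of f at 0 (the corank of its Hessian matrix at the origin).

2

Hessian at 0 has rank 1.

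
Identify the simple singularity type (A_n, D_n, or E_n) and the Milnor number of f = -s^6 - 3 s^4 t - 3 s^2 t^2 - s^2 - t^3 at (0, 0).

The Hessian of f at 0 has rank 1. Corank 1: A-series; mu = 2 gives A_2.

Type A_{2}, Milnor number mu = 2.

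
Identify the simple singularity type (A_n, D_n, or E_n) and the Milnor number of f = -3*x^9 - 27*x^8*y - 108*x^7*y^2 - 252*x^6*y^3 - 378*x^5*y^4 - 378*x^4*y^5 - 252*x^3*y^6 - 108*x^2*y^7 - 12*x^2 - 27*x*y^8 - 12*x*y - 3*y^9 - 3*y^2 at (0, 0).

Type A8, Milnor number mu = 8.

The Hessian of f at 0 has rank 1. Corank 1: A-series; mu = 8 gives A_8.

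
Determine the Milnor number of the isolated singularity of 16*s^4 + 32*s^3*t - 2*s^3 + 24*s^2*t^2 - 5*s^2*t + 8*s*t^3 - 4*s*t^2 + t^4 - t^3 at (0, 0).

5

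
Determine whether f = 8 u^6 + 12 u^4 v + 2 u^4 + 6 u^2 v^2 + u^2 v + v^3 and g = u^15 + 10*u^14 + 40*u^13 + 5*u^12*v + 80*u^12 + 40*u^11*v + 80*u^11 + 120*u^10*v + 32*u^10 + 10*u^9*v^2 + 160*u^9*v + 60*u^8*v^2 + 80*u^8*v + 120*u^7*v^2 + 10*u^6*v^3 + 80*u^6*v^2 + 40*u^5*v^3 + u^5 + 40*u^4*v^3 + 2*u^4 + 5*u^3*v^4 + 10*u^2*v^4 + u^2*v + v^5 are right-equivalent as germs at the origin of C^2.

No.

The Hessian of f at 0 is [[0, 0], [0, 0]] with rank 0, so corank 2. A Groebner basis of the Jacobian ideal J(f) in C{u,v} is {v^3, u^2 + 3*v^2, u*v}; counting standard monomials gives mu = 4. Corank 2; j^3 = v*(u^2 + v^2) splits into three distinct lines over C (the quadratic factor has nonzero discriminant), so D_4. The Hessian of g at 0 is [[0, 0], [0, 0]] with rank 0, so corank 2. A Groebner basis of the Jacobian ideal J(g) in C{u,v} is {u^2/5 + v^4, u^3, u*v}; counting standard monomials gives mu = 6. Corank 2; j^3 = u^2*v has shape L^2 M (L != M), so D-series; mu = 6 gives D_6. f is D_4 but g is D_6, hence not right-equivalent.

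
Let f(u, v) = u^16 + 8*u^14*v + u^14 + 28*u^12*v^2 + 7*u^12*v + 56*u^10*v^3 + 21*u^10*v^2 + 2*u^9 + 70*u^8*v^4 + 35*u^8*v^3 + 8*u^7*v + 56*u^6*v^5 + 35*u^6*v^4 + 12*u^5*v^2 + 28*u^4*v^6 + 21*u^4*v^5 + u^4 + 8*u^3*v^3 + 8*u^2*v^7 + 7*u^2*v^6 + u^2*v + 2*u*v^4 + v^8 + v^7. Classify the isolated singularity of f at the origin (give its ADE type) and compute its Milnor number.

Type D9, Milnor number mu = 9.

The Hessian of f at 0 is [[0, 0], [0, 0]] with rank 0, so corank 2. A Groebner basis of the Jacobian ideal J(f) in C{u,v} is {u^2*v^2, 8*u^2*v + u^2 + u*v^3, u*v + v^4, u^3}; counting standard monomials gives mu = 9. Corank 2; j^3 = u^2*v has shape L^2 M (L != M), so D-series; mu = 9 gives D_9.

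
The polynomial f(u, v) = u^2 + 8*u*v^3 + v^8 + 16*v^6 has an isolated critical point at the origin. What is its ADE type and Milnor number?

The Hessian of f at 0 has rank 1. Corank 1: A-series; mu = 7 gives A_7.

Type A_7, Milnor number mu = 7.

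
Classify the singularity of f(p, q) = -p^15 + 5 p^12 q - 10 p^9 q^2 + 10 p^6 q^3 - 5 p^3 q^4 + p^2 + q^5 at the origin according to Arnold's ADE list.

The Hessian of f at 0 has rank 1. Corank 1: A-series; mu = 4 gives A_4.

A4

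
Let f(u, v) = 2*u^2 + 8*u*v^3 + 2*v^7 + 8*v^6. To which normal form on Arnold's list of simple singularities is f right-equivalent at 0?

The Hessian of f at 0 is [[4, 0], [0, 0]] with rank 1, so corank 1. A Groebner basis of the Jacobian ideal J(f) in C{u,v} is {u/2 + v^3, u^2}; counting standard monomials gives mu = 6. Corank 1: A-series; mu = 6 gives A_6.

A_{6}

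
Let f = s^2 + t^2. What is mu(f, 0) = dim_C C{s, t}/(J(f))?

The Hessian of f at 0 is [[2, 0], [0, 2]] with rank 2, so corank 0. A Groebner basis of the Jacobian ideal J(f) in C{s,t} is {s, t}; counting standard monomials gives mu = 1. Corank 0: nondegenerate Morse point, so A_1.

1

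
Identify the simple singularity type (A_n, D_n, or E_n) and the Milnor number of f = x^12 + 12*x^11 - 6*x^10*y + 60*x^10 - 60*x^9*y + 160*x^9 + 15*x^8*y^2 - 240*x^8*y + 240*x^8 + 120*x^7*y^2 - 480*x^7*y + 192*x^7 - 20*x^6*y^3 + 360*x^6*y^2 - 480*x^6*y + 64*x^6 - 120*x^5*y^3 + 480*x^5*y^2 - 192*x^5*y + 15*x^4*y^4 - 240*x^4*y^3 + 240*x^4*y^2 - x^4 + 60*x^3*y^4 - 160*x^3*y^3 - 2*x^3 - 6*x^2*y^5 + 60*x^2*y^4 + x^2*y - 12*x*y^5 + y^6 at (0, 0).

Type D_7, Milnor number mu = 7.

The Hessian of f at 0 is [[0, 0], [0, 0]] with rank 0, so corank 2. A Groebner basis of the Jacobian ideal J(f) in C{x,y} is {x*y/12 + y^5, x*y^2, x^2 - x*y/2}; counting standard monomials gives mu = 7. Corank 2; j^3 = -x^2*(2*x - y) has shape L^2 M (L != M), so D-series; mu = 7 gives D_7.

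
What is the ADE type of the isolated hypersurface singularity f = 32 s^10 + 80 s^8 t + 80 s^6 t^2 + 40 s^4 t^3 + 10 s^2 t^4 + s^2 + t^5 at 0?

The Hessian of f at 0 has rank 1. Corank 1: A-series; mu = 4 gives A_4.

A_{4}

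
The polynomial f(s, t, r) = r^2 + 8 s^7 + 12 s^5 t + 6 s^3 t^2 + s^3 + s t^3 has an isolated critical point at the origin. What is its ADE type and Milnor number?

Type E_7, Milnor number mu = 7.

The Hessian of f at 0 has rank 1. Corank 2; j^3 = s^3 is a perfect cube, so E-series; the 4-jet and mu = 7 give E_7.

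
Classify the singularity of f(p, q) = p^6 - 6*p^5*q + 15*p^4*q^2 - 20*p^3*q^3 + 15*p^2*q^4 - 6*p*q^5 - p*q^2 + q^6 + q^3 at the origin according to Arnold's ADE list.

The Hessian of f at 0 has rank 0. Corank 2; j^3 = -q^2*(p - q) has shape L^2 M (L != M), so D-series; mu = 7 gives D_7.

D7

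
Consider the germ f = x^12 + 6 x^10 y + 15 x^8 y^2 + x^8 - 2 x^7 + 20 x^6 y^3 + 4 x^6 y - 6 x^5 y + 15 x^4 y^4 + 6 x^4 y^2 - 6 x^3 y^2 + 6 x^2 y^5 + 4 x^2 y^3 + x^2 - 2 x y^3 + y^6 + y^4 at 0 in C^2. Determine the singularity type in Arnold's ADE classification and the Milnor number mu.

Type A_3, Milnor number mu = 3.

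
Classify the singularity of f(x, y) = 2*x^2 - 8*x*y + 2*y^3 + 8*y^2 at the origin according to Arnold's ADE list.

A2

The Hessian of f at 0 is [[4, -8], [-8, 16]] with rank 1, so corank 1. A Groebner basis of the Jacobian ideal J(f) in C{x,y} is {y^2, x - 2*y}; counting standard monomials gives mu = 2. Corank 1: A-series; mu = 2 gives A_2.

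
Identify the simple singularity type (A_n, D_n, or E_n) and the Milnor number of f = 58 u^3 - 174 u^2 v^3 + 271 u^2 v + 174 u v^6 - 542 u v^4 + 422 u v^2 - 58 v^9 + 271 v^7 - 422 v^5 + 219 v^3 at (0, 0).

The Hessian of f at 0 has rank 0. Corank 2; j^3 = (2*u + 3*v)*(29*u^2 + 92*u*v + 73*v^2) splits into three distinct lines over C (the quadratic factor has nonzero discriminant), so D_4.

Type D4, Milnor number mu = 4.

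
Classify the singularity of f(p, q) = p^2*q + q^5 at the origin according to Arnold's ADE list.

The Hessian of f at 0 is [[0, 0], [0, 0]] with rank 0, so corank 2. A Groebner basis of the Jacobian ideal J(f) in C{p,q} is {p^2/5 + q^4, p^3, p*q}; counting standard monomials gives mu = 6. Corank 2; j^3 = p^2*q has shape L^2 M (L != M), so D-series; mu = 6 gives D_6.

D_{6}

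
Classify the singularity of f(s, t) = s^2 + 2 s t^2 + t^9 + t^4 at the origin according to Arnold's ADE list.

The Hessian of f at 0 has rank 1. Corank 1: A-series; mu = 8 gives A_8.

A8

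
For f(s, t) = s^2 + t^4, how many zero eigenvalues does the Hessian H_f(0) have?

1

Hessian at 0 has rank 1.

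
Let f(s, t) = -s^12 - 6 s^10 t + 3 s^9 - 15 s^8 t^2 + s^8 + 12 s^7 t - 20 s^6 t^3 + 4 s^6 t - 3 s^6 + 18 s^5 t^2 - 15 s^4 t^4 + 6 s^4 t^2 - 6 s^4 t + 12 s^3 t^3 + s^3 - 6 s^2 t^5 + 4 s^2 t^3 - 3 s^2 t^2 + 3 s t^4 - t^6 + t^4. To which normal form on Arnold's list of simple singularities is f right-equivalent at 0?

E_6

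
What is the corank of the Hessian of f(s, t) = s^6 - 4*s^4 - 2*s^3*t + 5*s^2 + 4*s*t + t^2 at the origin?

0

The Hessian at 0 is [[10, 4], [4, 2]] of rank 2; hence corank 0.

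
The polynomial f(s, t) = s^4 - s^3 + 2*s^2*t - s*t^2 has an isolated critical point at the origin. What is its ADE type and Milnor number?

The Hessian of f at 0 has rank 0. Corank 2; j^3 = -s*(s - t)^2 has shape L^2 M (L != M), so D-series; mu = 5 gives D_5.

Type D_{5}, Milnor number mu = 5.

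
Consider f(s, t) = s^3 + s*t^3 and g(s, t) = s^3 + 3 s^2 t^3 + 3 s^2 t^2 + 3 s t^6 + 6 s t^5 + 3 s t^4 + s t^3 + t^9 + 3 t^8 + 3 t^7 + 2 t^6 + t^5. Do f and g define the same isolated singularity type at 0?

Yes.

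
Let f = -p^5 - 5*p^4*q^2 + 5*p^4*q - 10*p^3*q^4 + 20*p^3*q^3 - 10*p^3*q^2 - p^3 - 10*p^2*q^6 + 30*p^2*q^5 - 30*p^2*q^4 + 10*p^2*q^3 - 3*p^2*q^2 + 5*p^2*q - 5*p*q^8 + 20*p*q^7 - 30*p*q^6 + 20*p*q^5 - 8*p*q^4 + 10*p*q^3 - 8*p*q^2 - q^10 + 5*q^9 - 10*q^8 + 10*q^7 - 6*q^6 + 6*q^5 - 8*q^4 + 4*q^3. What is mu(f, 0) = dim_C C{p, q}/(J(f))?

6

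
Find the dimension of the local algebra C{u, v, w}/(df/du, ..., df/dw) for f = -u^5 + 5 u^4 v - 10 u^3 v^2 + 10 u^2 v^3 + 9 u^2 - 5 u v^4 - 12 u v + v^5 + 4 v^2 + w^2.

The Hessian of f at 0 has rank 2. Corank 1: A-series; mu = 4 gives A_4.

4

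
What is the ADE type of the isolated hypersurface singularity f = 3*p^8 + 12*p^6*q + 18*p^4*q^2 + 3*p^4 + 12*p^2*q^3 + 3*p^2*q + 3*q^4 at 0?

D_5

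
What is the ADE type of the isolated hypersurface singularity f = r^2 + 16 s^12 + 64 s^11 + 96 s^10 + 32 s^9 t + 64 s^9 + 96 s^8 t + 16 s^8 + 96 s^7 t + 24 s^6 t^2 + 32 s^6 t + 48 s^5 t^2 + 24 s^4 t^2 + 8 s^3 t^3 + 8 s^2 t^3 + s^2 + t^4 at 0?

A_3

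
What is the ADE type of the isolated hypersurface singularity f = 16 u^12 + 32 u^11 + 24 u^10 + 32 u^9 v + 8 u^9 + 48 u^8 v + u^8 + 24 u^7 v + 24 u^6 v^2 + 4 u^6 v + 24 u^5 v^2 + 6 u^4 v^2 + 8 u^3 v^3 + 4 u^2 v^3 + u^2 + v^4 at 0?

The Hessian of f at 0 is [[2, 0], [0, 0]] with rank 1, so corank 1. A Groebner basis of the Jacobian ideal J(f) in C{u,v} is {v^3, u}; counting standard monomials gives mu = 3. Corank 1: A-series; mu = 3 gives A_3.

A3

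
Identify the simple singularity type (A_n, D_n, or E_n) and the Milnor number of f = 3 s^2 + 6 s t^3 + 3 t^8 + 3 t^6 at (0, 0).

Type A_{7}, Milnor number mu = 7.

The Hessian of f at 0 is [[6, 0], [0, 0]] with rank 1, so corank 1. A Groebner basis of the Jacobian ideal J(f) in C{s,t} is {s^3, s^2*t, s + t^3}; counting standard monomials gives mu = 7. Corank 1: A-series; mu = 7 gives A_7.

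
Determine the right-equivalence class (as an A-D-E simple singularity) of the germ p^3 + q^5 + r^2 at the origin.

E_8

The Hessian of f at 0 is [[0, 0, 0], [0, 0, 0], [0, 0, 2]] with rank 1, so corank 2. A Groebner basis of the Jacobian ideal J(f) in C{p,q,r} is {q^4, p^2, r}; counting standard monomials gives mu = 8. Corank 2; j^3 = p^3 is a perfect cube, so E-series; the 5-jet and mu = 8 give E_8.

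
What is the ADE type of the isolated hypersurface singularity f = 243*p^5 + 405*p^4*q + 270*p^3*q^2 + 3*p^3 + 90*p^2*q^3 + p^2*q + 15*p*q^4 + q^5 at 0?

D6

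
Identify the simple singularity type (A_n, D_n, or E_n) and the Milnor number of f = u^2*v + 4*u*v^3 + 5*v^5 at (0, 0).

Type D_6, Milnor number mu = 6.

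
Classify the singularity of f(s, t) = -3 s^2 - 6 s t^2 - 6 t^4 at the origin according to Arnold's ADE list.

A_3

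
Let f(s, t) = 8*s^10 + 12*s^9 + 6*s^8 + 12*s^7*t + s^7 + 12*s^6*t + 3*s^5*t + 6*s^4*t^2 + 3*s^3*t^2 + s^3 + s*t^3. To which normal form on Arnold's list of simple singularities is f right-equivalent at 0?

The Hessian of f at 0 is [[0, 0], [0, 0]] with rank 0, so corank 2. A Groebner basis of the Jacobian ideal J(f) in C{s,t} is {s^3, s*t^2, 3*s^2 + t^3}; counting standard monomials gives mu = 7. Corank 2; j^3 = s^3 is a perfect cube, so E-series; the 4-jet and mu = 7 give E_7.

E7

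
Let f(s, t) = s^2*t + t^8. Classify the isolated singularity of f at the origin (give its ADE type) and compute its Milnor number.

Type D9, Milnor number mu = 9.

The Hessian of f at 0 has rank 0. Corank 2; j^3 = s^2*t has shape L^2 M (L != M), so D-series; mu = 9 gives D_9.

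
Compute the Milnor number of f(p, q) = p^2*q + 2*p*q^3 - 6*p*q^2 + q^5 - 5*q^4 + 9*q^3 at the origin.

The Hessian of f at 0 has rank 0. Corank 2; j^3 = q*(p - 3*q)^2 has shape L^2 M (L != M), so D-series; mu = 5 gives D_5.

5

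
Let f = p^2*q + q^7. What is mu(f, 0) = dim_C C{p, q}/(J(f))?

8

The Hessian of f at 0 has rank 0. Corank 2; j^3 = p^2*q has shape L^2 M (L != M), so D-series; mu = 8 gives D_8.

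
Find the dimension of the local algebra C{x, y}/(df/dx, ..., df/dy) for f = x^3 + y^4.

The Hessian of f at 0 has rank 0. Corank 2; j^3 = x^3 is a perfect cube, so E-series; the 4-jet and mu = 6 give E_6.

6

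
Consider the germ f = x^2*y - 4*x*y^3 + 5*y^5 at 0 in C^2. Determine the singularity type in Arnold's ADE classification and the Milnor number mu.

The Hessian of f at 0 has rank 0. Corank 2; j^3 = x^2*y has shape L^2 M (L != M), so D-series; mu = 6 gives D_6.

Type D6, Milnor number mu = 6.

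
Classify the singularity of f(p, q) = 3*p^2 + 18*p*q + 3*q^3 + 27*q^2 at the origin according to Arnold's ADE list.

The Hessian of f at 0 has rank 1. Corank 1: A-series; mu = 2 gives A_2.

A_{2}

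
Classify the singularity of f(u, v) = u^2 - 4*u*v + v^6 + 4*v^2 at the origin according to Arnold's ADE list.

The Hessian of f at 0 is [[2, -4], [-4, 8]] with rank 1, so corank 1. A Groebner basis of the Jacobian ideal J(f) in C{u,v} is {v^5, u - 2*v}; counting standard monomials gives mu = 5. Corank 1: A-series; mu = 5 gives A_5.

A_{5}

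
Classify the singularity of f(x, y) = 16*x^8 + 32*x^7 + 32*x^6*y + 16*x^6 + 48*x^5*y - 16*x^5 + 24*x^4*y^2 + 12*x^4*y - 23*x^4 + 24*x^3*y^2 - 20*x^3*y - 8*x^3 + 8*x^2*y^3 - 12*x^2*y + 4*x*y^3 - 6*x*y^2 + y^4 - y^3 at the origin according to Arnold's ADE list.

The Hessian of f at 0 has rank 0. Corank 2; j^3 = -(2*x + y)^3 is a perfect cube, so E-series; the 4-jet and mu = 6 give E_6.

E6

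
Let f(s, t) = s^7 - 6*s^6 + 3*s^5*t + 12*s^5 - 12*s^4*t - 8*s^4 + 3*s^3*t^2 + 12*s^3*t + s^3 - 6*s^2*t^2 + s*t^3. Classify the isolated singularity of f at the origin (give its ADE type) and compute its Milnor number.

Type E_{7}, Milnor number mu = 7.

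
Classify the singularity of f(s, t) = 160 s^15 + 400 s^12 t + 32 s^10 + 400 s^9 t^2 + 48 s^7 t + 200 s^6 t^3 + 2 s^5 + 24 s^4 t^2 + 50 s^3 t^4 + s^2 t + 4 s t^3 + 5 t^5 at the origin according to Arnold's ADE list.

D_{6}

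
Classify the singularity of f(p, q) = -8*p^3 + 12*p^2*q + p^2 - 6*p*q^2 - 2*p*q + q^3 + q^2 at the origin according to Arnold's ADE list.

The Hessian of f at 0 is [[2, -2], [-2, 2]] with rank 1, so corank 1. A Groebner basis of the Jacobian ideal J(f) in C{p,q} is {q^2, p - q}; counting standard monomials gives mu = 2. Corank 1: A-series; mu = 2 gives A_2.

A2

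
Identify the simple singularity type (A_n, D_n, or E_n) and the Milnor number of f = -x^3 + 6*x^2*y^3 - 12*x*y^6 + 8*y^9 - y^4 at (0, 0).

The Hessian of f at 0 has rank 0. Corank 2; j^3 = -x^3 is a perfect cube, so E-series; the 4-jet and mu = 6 give E_6.

Type E6, Milnor number mu = 6.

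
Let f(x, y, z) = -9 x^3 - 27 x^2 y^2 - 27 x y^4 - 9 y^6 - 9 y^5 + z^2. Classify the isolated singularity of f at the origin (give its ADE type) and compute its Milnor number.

Type E_8, Milnor number mu = 8.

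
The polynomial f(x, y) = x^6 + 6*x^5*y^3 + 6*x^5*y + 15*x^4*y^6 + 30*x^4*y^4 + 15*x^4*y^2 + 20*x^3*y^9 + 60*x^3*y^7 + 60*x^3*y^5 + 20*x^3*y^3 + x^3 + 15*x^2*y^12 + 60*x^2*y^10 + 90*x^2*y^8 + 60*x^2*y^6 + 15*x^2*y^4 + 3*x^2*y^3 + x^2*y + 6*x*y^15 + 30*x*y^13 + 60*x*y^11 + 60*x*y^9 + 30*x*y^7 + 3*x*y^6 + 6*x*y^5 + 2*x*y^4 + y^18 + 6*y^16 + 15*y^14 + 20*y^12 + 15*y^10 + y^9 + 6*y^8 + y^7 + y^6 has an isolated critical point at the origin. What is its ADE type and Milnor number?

Type D_7, Milnor number mu = 7.

The Hessian of f at 0 has rank 0. Corank 2; j^3 = x^2*(x + y) has shape L^2 M (L != M), so D-series; mu = 7 gives D_7.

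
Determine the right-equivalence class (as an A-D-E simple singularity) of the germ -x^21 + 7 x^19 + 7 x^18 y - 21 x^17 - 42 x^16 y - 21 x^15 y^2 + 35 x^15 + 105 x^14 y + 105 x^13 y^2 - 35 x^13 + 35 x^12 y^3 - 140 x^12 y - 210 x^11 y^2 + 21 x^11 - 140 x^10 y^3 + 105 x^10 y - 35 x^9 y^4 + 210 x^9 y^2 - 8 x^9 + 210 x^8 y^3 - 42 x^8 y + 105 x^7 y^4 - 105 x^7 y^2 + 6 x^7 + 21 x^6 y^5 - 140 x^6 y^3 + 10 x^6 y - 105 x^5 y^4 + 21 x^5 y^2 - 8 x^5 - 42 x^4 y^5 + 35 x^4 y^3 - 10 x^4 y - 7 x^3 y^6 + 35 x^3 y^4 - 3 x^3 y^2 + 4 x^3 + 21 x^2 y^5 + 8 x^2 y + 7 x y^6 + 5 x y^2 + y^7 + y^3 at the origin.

The Hessian of f at 0 has rank 0. Corank 2; j^3 = (x + y)*(2*x + y)^2 has shape L^2 M (L != M), so D-series; mu = 8 gives D_8.

D_8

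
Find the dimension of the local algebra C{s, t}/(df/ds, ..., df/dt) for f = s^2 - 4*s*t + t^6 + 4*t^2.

5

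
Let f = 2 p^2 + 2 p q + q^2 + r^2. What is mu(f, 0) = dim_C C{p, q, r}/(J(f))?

The Hessian of f at 0 is [[4, 2, 0], [2, 2, 0], [0, 0, 2]] with rank 3, so corank 0. A Groebner basis of the Jacobian ideal J(f) in C{p,q,r} is {p, q, r}; counting standard monomials gives mu = 1. Corank 0: nondegenerate Morse point, so A_1.

1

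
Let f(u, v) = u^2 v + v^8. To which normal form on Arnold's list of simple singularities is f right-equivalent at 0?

D9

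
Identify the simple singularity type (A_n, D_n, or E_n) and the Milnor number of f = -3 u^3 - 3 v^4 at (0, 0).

Type E6, Milnor number mu = 6.

The Hessian of f at 0 is [[0, 0], [0, 0]] with rank 0, so corank 2. A Groebner basis of the Jacobian ideal J(f) in C{u,v} is {v^3, u^2}; counting standard monomials gives mu = 6. Corank 2; j^3 = -3*u^3 is a perfect cube, so E-series; the 4-jet and mu = 6 give E_6.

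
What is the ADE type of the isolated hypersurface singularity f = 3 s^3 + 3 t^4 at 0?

E_6

The Hessian of f at 0 is [[0, 0], [0, 0]] with rank 0, so corank 2. A Groebner basis of the Jacobian ideal J(f) in C{s,t} is {t^3, s^2}; counting standard monomials gives mu = 6. Corank 2; j^3 = 3*s^3 is a perfect cube, so E-series; the 4-jet and mu = 6 give E_6.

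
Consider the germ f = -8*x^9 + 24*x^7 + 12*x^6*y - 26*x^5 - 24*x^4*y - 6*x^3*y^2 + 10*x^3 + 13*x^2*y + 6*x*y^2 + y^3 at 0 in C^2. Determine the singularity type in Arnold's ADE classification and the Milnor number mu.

The Hessian of f at 0 has rank 0. Corank 2; j^3 = (2*x + y)*(5*x^2 + 4*x*y + y^2) splits into three distinct lines over C (the quadratic factor has nonzero discriminant), so D_4.

Type D_4, Milnor number mu = 4.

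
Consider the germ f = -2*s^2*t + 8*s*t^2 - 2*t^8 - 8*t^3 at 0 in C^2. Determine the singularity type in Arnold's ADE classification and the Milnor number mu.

Type D_9, Milnor number mu = 9.

The Hessian of f at 0 has rank 0. Corank 2; j^3 = -2*t*(s - 2*t)^2 has shape L^2 M (L != M), so D-series; mu = 9 gives D_9.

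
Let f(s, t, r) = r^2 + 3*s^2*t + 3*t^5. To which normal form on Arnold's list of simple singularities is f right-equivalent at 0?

D6

The Hessian of f at 0 has rank 1. Corank 2; j^3 = 3*s^2*t has shape L^2 M (L != M), so D-series; mu = 6 gives D_6.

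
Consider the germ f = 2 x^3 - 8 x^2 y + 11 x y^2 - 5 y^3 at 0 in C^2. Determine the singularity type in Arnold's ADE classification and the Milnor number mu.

Type D_4, Milnor number mu = 4.

The Hessian of f at 0 is [[0, 0], [0, 0]] with rank 0, so corank 2. A Groebner basis of the Jacobian ideal J(f) in C{x,y} is {y^3, x^2 + y^2/2, x*y - y^2/2}; counting standard monomials gives mu = 4. Corank 2; j^3 = (x - y)*(2*x^2 - 6*x*y + 5*y^2) splits into three distinct lines over C (the quadratic factor has nonzero discriminant), so D_4.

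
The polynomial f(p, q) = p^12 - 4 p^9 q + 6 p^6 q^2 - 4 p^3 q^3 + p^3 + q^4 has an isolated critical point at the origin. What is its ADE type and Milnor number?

The Hessian of f at 0 is [[0, 0], [0, 0]] with rank 0, so corank 2. A Groebner basis of the Jacobian ideal J(f) in C{p,q} is {q^3, p^2}; counting standard monomials gives mu = 6. Corank 2; j^3 = p^3 is a perfect cube, so E-series; the 4-jet and mu = 6 give E_6.

Type E_{6}, Milnor number mu = 6.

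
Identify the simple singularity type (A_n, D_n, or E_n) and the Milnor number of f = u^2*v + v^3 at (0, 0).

The Hessian of f at 0 has rank 0. Corank 2; j^3 = v*(u^2 + v^2) splits into three distinct lines over C (the quadratic factor has nonzero discriminant), so D_4.

Type D_{4}, Milnor number mu = 4.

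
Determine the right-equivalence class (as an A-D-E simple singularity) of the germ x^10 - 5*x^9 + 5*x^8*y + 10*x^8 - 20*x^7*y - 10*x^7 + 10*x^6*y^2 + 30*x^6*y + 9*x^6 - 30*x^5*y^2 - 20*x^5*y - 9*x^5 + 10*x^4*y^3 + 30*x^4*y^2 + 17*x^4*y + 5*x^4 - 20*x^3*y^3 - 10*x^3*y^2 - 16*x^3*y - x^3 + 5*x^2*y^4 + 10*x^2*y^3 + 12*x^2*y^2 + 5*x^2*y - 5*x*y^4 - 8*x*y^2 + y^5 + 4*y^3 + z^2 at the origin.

D6

The Hessian of f at 0 has rank 1. Corank 2; j^3 = -(x - 2*y)^2*(x - y) has shape L^2 M (L != M), so D-series; mu = 6 gives D_6.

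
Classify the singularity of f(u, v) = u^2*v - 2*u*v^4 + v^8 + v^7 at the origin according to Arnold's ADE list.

D_9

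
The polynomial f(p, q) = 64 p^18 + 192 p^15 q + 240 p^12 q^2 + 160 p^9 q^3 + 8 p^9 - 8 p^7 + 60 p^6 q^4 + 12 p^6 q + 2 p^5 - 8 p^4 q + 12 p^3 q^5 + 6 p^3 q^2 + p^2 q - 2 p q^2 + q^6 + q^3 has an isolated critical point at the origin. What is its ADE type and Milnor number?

The Hessian of f at 0 is [[0, 0], [0, 0]] with rank 0, so corank 2. A Groebner basis of the Jacobian ideal J(f) in C{p,q} is {-p*q/2 + q^4 + q^2/2, p^3 + p^2 - 2*p*q - q^3 + q^2, p^2*q + 2*p^2/3 - 4*p*q/3 - q^3 + 2*q^2/3, p^2/3 + p*q^2 - 2*p*q/3 - q^3 + q^2/3}; counting standard monomials gives mu = 7. Corank 2; j^3 = q*(p - q)^2 has shape L^2 M (L != M), so D-series; mu = 7 gives D_7.

Type D7, Milnor number mu = 7.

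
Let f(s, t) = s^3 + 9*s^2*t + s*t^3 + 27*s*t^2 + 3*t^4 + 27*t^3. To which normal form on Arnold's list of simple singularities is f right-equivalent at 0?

E_7

The Hessian of f at 0 is [[0, 0], [0, 0]] with rank 0, so corank 2. A Groebner basis of the Jacobian ideal J(f) in C{s,t} is {s^3 + 9*s^2*t + 162*s^2 + 972*s*t + 1458*t^2, -9*s^2 + s*t^2 - 54*s*t - 81*t^2, 3*s^2 + 18*s*t + t^3 + 27*t^2}; counting standard monomials gives mu = 7. Corank 2; j^3 = (s + 3*t)^3 is a perfect cube, so E-series; the 4-jet and mu = 7 give E_7.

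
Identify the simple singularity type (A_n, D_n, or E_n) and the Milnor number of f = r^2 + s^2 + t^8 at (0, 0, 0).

The Hessian of f at 0 has rank 2. Corank 1: A-series; mu = 7 gives A_7.

Type A_7, Milnor number mu = 7.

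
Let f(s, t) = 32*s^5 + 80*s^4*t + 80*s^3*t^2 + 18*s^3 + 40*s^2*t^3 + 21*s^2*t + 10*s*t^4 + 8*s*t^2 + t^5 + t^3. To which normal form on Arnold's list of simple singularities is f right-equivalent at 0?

The Hessian of f at 0 has rank 0. Corank 2; j^3 = (2*s + t)*(3*s + t)^2 has shape L^2 M (L != M), so D-series; mu = 6 gives D_6.

D_6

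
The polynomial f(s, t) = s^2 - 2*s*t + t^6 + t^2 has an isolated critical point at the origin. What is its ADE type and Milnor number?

The Hessian of f at 0 is [[2, -2], [-2, 2]] with rank 1, so corank 1. A Groebner basis of the Jacobian ideal J(f) in C{s,t} is {t^5, s - t}; counting standard monomials gives mu = 5. Corank 1: A-series; mu = 5 gives A_5.

Type A_5, Milnor number mu = 5.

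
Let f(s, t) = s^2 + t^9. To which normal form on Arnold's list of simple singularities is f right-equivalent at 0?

A_{8}

The Hessian of f at 0 has rank 1. Corank 1: A-series; mu = 8 gives A_8.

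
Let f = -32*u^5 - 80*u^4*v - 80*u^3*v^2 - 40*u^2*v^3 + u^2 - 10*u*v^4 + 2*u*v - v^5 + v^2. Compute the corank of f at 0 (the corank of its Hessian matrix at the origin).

Hessian at 0 has rank 1.

1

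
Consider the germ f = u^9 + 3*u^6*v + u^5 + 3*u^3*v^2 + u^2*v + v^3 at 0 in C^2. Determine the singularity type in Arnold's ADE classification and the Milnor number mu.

Type D4, Milnor number mu = 4.

The Hessian of f at 0 has rank 0. Corank 2; j^3 = v*(u^2 + v^2) splits into three distinct lines over C (the quadratic factor has nonzero discriminant), so D_4.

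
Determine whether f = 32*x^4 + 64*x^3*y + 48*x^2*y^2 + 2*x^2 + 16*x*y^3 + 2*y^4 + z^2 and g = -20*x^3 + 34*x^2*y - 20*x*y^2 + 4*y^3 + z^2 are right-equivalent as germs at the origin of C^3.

No.

The Hessian of f at 0 is [[4, 0, 0], [0, 0, 0], [0, 0, 2]] with rank 2, so corank 1. A Groebner basis of the Jacobian ideal J(f) in C{x,y,z} is {y^3, x, z}; counting standard monomials gives mu = 3. Corank 1: A-series; mu = 3 gives A_3. The Hessian of g at 0 is [[0, 0, 0], [0, 0, 0], [0, 0, 2]] with rank 1, so corank 2. A Groebner basis of the Jacobian ideal J(g) in C{x,y,z} is {y^3, x^2 - 2*y^2/11, x*y - 5*y^2/11, z}; counting standard monomials gives mu = 4. Corank 2; j^3 = -2*(2*x - y)*(5*x^2 - 6*x*y + 2*y^2) splits into three distinct lines over C (the quadratic factor has nonzero discriminant), so D_4. f is A_3 but g is D_4, hence not right-equivalent.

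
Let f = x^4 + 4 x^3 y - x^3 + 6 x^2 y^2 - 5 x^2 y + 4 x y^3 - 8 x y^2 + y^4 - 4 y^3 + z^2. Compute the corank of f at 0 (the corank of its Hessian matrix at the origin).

2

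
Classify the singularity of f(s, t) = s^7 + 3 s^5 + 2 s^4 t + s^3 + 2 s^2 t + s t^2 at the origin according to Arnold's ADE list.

D6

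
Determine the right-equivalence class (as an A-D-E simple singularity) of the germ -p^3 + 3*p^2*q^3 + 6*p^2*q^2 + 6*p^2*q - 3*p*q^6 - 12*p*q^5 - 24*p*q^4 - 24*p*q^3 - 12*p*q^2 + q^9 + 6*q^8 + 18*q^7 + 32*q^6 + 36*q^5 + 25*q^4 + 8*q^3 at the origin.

E_6

The Hessian of f at 0 has rank 0. Corank 2; j^3 = -(p - 2*q)^3 is a perfect cube, so E-series; the 4-jet and mu = 6 give E_6.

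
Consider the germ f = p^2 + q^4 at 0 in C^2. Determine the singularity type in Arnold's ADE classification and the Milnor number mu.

The Hessian of f at 0 has rank 1. Corank 1: A-series; mu = 3 gives A_3.

Type A_3, Milnor number mu = 3.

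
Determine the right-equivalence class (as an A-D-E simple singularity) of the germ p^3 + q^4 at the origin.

E_6

The Hessian of f at 0 is [[0, 0], [0, 0]] with rank 0, so corank 2. A Groebner basis of the Jacobian ideal J(f) in C{p,q} is {q^3, p^2}; counting standard monomials gives mu = 6. Corank 2; j^3 = p^3 is a perfect cube, so E-series; the 4-jet and mu = 6 give E_6.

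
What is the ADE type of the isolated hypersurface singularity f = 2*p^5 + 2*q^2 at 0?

A_4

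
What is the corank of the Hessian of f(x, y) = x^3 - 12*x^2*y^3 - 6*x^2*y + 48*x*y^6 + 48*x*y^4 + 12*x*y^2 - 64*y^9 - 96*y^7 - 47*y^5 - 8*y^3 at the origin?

Hessian at 0 has rank 0.

2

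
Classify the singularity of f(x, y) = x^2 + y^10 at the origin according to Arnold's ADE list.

A_{9}

The Hessian of f at 0 has rank 1. Corank 1: A-series; mu = 9 gives A_9.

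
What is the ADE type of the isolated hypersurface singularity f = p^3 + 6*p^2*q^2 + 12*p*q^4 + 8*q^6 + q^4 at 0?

The Hessian of f at 0 has rank 0. Corank 2; j^3 = p^3 is a perfect cube, so E-series; the 4-jet and mu = 6 give E_6.

E6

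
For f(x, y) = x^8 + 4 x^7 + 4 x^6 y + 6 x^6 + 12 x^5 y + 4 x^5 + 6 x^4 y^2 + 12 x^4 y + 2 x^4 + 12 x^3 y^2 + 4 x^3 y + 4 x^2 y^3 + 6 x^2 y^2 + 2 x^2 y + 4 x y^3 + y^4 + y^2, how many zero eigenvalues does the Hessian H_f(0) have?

1

Hessian at 0 has rank 1.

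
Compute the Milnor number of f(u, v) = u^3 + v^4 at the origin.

6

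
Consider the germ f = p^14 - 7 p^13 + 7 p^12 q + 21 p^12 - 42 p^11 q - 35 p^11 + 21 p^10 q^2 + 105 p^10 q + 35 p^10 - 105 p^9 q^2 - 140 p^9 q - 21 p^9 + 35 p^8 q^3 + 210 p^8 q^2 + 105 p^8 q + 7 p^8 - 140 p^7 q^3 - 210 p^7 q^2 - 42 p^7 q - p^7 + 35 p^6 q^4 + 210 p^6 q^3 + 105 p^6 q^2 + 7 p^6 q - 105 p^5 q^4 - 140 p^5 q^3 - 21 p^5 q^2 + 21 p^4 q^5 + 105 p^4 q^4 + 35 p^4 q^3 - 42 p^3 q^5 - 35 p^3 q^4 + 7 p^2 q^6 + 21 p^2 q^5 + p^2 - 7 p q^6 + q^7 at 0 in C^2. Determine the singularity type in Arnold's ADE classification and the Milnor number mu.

The Hessian of f at 0 has rank 1. Corank 1: A-series; mu = 6 gives A_6.

Type A_{6}, Milnor number mu = 6.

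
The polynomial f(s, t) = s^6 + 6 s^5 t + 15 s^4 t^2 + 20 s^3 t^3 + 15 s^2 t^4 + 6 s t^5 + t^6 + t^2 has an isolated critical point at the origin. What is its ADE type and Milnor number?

Type A5, Milnor number mu = 5.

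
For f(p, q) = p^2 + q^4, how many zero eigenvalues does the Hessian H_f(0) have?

The Hessian at 0 is [[2, 0], [0, 0]] of rank 1; hence corank 1.

1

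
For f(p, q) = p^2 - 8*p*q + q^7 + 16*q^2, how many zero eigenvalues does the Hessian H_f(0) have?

The Hessian at 0 is [[2, -8], [-8, 32]] of rank 1; hence corank 1.

1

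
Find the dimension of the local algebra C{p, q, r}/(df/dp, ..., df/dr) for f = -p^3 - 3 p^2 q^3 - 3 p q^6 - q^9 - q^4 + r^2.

6

The Hessian of f at 0 is [[0, 0, 0], [0, 0, 0], [0, 0, 2]] with rank 1, so corank 2. A Groebner basis of the Jacobian ideal J(f) in C{p,q,r} is {q^3, p^2, r}; counting standard monomials gives mu = 6. Corank 2; j^3 = -p^3 is a perfect cube, so E-series; the 4-jet and mu = 6 give E_6.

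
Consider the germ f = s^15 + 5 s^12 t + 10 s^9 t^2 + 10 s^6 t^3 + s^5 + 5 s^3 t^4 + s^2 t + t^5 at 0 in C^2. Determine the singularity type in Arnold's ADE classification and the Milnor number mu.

Type D_{6}, Milnor number mu = 6.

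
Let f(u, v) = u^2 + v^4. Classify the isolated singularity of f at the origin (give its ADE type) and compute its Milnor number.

Type A_3, Milnor number mu = 3.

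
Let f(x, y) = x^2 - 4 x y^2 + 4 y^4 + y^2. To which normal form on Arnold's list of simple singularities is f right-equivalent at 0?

The Hessian of f at 0 is [[2, 0], [0, 2]] with rank 2, so corank 0. A Groebner basis of the Jacobian ideal J(f) in C{x,y} is {x, y}; counting standard monomials gives mu = 1. Corank 0: nondegenerate Morse point, so A_1.

A_1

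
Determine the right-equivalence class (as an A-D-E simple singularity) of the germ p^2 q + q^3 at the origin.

The Hessian of f at 0 has rank 0. Corank 2; j^3 = q*(p^2 + q^2) splits into three distinct lines over C (the quadratic factor has nonzero discriminant), so D_4.

D_4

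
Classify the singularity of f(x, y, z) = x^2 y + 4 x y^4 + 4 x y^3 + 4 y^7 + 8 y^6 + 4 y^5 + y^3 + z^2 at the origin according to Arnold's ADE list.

The Hessian of f at 0 is [[0, 0, 0], [0, 0, 0], [0, 0, 2]] with rank 1, so corank 2. A Groebner basis of the Jacobian ideal J(f) in C{x,y,z} is {y^3, x^2 + 3*y^2, x*y, z}; counting standard monomials gives mu = 4. Corank 2; j^3 = y*(x^2 + y^2) splits into three distinct lines over C (the quadratic factor has nonzero discriminant), so D_4.

D4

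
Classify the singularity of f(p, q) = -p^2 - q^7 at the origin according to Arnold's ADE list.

The Hessian of f at 0 is [[-2, 0], [0, 0]] with rank 1, so corank 1. A Groebner basis of the Jacobian ideal J(f) in C{p,q} is {q^6, p}; counting standard monomials gives mu = 6. Corank 1: A-series; mu = 6 gives A_6.

A_{6}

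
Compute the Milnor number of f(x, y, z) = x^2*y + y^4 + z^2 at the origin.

5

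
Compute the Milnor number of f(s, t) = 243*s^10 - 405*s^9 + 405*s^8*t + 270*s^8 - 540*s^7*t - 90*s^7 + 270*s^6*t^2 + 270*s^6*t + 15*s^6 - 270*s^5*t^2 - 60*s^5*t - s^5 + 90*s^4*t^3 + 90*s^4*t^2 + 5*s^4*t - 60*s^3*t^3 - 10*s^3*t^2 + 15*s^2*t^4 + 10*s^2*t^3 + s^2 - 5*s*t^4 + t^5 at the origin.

The Hessian of f at 0 is [[2, 0], [0, 0]] with rank 1, so corank 1. A Groebner basis of the Jacobian ideal J(f) in C{s,t} is {t^4, s}; counting standard monomials gives mu = 4. Corank 1: A-series; mu = 4 gives A_4.

4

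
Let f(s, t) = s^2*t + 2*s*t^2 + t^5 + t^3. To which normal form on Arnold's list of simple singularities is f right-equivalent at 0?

The Hessian of f at 0 has rank 0. Corank 2; j^3 = t*(s + t)^2 has shape L^2 M (L != M), so D-series; mu = 6 gives D_6.

D_6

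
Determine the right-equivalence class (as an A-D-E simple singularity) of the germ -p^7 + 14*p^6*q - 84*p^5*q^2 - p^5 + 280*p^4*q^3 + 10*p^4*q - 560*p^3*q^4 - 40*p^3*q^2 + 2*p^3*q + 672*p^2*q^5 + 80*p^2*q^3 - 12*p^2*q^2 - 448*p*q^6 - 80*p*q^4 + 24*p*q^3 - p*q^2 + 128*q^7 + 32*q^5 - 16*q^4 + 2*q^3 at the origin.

D_8

The Hessian of f at 0 is [[0, 0], [0, 0]] with rank 0, so corank 2. A Groebner basis of the Jacobian ideal J(f) in C{p,q} is {p*q^3, q^4, p^3 - 12*p*q^2 - p*q - 26*q^3 - 4*q^2, p^2*q - 4*p*q^2 - 3*q^3 - q^2}; counting standard monomials gives mu = 8. Corank 2; j^3 = -q^2*(p - 2*q) has shape L^2 M (L != M), so D-series; mu = 8 gives D_8.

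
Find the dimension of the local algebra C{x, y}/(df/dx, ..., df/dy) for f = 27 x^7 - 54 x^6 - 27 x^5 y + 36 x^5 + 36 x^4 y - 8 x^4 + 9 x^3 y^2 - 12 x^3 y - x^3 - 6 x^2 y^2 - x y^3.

7

The Hessian of f at 0 is [[0, 0], [0, 0]] with rank 0, so corank 2. A Groebner basis of the Jacobian ideal J(f) in C{x,y} is {3*x^2/4 + y^4 + y^3/4, x^3, x^2*y - x^2/4 - y^3/12, x^2 + x*y^2 + y^3/3}; counting standard monomials gives mu = 7. Corank 2; j^3 = -x^3 is a perfect cube, so E-series; the 4-jet and mu = 7 give E_7.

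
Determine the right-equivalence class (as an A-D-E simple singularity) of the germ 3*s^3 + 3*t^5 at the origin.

The Hessian of f at 0 is [[0, 0], [0, 0]] with rank 0, so corank 2. A Groebner basis of the Jacobian ideal J(f) in C{s,t} is {t^4, s^2}; counting standard monomials gives mu = 8. Corank 2; j^3 = 3*s^3 is a perfect cube, so E-series; the 5-jet and mu = 8 give E_8.

E_{8}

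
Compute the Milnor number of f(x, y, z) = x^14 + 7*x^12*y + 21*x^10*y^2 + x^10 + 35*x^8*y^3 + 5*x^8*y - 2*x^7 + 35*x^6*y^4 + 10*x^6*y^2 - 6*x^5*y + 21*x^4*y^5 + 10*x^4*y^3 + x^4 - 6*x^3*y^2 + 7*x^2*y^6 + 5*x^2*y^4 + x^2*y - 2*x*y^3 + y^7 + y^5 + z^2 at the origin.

8

The Hessian of f at 0 has rank 1. Corank 2; j^3 = x^2*y has shape L^2 M (L != M), so D-series; mu = 8 gives D_8.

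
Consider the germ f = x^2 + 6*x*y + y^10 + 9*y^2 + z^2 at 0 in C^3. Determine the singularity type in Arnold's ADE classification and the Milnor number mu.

Type A9, Milnor number mu = 9.

The Hessian of f at 0 is [[2, 6, 0], [6, 18, 0], [0, 0, 2]] with rank 2, so corank 1. A Groebner basis of the Jacobian ideal J(f) in C{x,y,z} is {y^9, x + 3*y, z}; counting standard monomials gives mu = 9. Corank 1: A-series; mu = 9 gives A_9.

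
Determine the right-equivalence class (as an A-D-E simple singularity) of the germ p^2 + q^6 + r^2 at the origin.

The Hessian of f at 0 has rank 2. Corank 1: A-series; mu = 5 gives A_5.

A_{5}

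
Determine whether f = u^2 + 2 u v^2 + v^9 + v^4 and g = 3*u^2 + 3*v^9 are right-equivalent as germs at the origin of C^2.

The Hessian of f at 0 has rank 1. Corank 1: A-series; mu = 8 gives A_8. The Hessian of g at 0 has rank 1. Corank 1: A-series; mu = 8 gives A_8. Both have type A_8, hence right-equivalent.

Yes.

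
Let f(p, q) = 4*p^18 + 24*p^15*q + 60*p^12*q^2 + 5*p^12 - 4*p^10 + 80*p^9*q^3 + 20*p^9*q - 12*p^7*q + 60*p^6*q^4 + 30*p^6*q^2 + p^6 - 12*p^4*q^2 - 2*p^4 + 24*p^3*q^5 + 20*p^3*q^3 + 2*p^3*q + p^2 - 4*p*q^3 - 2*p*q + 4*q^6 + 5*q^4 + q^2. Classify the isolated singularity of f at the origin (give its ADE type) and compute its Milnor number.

The Hessian of f at 0 is [[2, -2], [-2, 2]] with rank 1, so corank 1. A Groebner basis of the Jacobian ideal J(f) in C{p,q} is {q^3, p - q}; counting standard monomials gives mu = 3. Corank 1: A-series; mu = 3 gives A_3.

Type A_3, Milnor number mu = 3.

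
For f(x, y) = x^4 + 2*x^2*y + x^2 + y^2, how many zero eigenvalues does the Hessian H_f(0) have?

0

Hessian at 0 has rank 2.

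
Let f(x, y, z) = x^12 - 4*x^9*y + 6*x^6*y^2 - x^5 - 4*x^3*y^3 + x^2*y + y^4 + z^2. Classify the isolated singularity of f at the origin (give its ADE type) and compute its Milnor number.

The Hessian of f at 0 is [[0, 0, 0], [0, 0, 0], [0, 0, 2]] with rank 1, so corank 2. A Groebner basis of the Jacobian ideal J(f) in C{x,y,z} is {x^3, x^2/4 + y^3, x*y, z}; counting standard monomials gives mu = 5. Corank 2; j^3 = x^2*y has shape L^2 M (L != M), so D-series; mu = 5 gives D_5.

Type D_5, Milnor number mu = 5.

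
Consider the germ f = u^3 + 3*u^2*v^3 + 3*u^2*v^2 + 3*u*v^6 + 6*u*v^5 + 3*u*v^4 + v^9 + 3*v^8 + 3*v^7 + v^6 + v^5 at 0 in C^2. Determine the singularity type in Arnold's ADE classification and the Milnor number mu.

Type E8, Milnor number mu = 8.

The Hessian of f at 0 is [[0, 0], [0, 0]] with rank 0, so corank 2. A Groebner basis of the Jacobian ideal J(f) in C{u,v} is {u^2/2 + u*v^3 + u*v^2, v^4, u^3, u^2*v - u^2 - 2*u*v^2}; counting standard monomials gives mu = 8. Corank 2; j^3 = u^3 is a perfect cube, so E-series; the 5-jet and mu = 8 give E_8.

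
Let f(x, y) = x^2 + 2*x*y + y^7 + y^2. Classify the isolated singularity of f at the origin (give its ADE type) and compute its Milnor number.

Type A6, Milnor number mu = 6.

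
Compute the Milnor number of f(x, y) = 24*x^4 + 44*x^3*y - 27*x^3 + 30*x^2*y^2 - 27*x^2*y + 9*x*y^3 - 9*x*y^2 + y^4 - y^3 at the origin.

7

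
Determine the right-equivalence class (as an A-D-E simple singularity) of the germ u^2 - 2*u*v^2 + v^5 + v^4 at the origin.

A_{4}

The Hessian of f at 0 has rank 1. Corank 1: A-series; mu = 4 gives A_4.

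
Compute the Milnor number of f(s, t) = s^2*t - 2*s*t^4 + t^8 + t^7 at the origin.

9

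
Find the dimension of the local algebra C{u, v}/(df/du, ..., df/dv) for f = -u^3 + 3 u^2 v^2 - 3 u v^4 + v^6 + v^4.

The Hessian of f at 0 is [[0, 0], [0, 0]] with rank 0, so corank 2. A Groebner basis of the Jacobian ideal J(f) in C{u,v} is {u^3, u^2*v, -u^2/2 + u*v^2, v^3}; counting standard monomials gives mu = 6. Corank 2; j^3 = -u^3 is a perfect cube, so E-series; the 4-jet and mu = 6 give E_6.

6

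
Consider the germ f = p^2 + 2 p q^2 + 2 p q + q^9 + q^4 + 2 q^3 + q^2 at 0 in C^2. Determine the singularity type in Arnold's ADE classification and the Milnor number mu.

The Hessian of f at 0 has rank 1. Corank 1: A-series; mu = 8 gives A_8.

Type A_8, Milnor number mu = 8.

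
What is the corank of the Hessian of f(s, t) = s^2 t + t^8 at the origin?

2

Hessian at 0 has rank 0.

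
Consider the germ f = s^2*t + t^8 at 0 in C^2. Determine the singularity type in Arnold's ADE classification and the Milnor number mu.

The Hessian of f at 0 is [[0, 0], [0, 0]] with rank 0, so corank 2. A Groebner basis of the Jacobian ideal J(f) in C{s,t} is {s^2/8 + t^7, s^3, s*t}; counting standard monomials gives mu = 9. Corank 2; j^3 = s^2*t has shape L^2 M (L != M), so D-series; mu = 9 gives D_9.

Type D_9, Milnor number mu = 9.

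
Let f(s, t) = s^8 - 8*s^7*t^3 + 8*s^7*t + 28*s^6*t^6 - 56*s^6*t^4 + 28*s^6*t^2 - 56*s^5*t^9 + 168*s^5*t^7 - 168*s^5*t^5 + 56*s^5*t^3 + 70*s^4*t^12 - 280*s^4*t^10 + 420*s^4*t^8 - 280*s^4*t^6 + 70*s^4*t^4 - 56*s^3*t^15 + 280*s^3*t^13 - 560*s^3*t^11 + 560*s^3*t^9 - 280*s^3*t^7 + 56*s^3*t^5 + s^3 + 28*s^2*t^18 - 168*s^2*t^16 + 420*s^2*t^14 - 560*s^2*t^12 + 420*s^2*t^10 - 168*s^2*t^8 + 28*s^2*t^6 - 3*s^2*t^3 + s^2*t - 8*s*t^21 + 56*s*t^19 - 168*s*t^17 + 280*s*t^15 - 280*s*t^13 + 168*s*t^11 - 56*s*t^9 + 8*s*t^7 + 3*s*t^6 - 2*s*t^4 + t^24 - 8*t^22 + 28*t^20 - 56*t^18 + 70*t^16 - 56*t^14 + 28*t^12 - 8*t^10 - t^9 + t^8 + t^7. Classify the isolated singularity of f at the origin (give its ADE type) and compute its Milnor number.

Type D_9, Milnor number mu = 9.

The Hessian of f at 0 has rank 0. Corank 2; j^3 = s^2*(s + t) has shape L^2 M (L != M), so D-series; mu = 9 gives D_9.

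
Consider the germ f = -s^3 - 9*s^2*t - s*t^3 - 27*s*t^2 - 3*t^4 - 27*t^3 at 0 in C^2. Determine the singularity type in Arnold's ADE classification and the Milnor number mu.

Type E_{7}, Milnor number mu = 7.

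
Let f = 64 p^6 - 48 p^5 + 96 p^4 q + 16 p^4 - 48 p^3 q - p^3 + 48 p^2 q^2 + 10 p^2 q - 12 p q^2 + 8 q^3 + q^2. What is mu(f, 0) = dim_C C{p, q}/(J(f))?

2

The Hessian of f at 0 is [[0, 0], [0, 2]] with rank 1, so corank 1. A Groebner basis of the Jacobian ideal J(f) in C{p,q} is {p^2, q}; counting standard monomials gives mu = 2. Corank 1: A-series; mu = 2 gives A_2.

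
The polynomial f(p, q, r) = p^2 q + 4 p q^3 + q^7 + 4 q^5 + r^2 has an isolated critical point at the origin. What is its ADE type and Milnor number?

The Hessian of f at 0 has rank 1. Corank 2; j^3 = p^2*q has shape L^2 M (L != M), so D-series; mu = 8 gives D_8.

Type D_{8}, Milnor number mu = 8.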